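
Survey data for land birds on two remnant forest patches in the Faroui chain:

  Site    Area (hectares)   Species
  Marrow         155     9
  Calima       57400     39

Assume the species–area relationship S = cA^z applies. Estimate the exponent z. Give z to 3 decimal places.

Taking logs: ln S = ln c + z ln A, so z = (ln S₂ − ln S₁)/(ln A₂ − ln A₁).
z = ln(39/9) / ln(57400/155) = ln(4.333) / ln(370.3) = 1.4663 / 5.9144 = 0.2479

0.248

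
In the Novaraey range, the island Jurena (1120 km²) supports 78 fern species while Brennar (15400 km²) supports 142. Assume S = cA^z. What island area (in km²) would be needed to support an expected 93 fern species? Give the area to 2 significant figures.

z = ln(142/78) / ln(15400/1120) = 0.5991 / 2.6210 = 0.2286
c = 78 / 1120^0.2286 = 78 / 4.977 = 15.67
A = (93/15.67)^(1/0.2286) ⇒ ln A = ln(5.934)/0.2286 = 7.7906
A = e^7.7906 ≈ 2418 km²

2400 km²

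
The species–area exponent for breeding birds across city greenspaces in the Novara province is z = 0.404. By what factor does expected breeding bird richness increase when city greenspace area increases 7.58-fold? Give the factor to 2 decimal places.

2.27

S₂/S₁ = (A₂/A₁)^z = 7.58^0.404
ln(S₂/S₁) = 0.404 × ln 7.58 = 0.404 × 2.0255 = 0.8183
S₂/S₁ = e^0.8183 ≈ 2.267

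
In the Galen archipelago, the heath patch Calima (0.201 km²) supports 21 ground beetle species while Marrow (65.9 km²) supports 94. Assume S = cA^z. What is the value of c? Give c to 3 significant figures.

31.8

z = ln(S₂/S₁) / ln(A₂/A₁) = ln(94/21) / ln(65.9/0.201) = 1.4988 / 5.7926 = 0.2587
c = S₁ / A₁^z = 21 / 0.201^0.2587 = 21 / 0.6603 = 31.81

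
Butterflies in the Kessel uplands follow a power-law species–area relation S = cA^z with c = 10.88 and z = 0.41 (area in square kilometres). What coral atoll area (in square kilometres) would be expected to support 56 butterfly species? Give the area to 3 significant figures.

56 = 10.88 × A^0.41  ⇒  A^0.41 = 56/10.88 = 5.147
ln A = ln(5.147) / 0.41 = 1.6384 / 0.41 = 3.9962
A = e^3.9962 ≈ 54.39 square kilometres

54.4 square kilometres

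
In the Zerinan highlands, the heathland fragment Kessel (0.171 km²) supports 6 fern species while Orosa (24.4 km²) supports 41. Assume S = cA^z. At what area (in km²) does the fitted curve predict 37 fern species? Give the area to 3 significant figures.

z = ln(41/6) / ln(24.4/0.171) = 1.9218 / 4.9607 = 0.3874
c = 6 / 0.171^0.3874 = 6 / 0.5045 = 11.89
A = (37/11.89)^(1/0.3874) ⇒ ln A = ln(3.111)/0.3874 = 2.9296
A = e^2.9296 ≈ 18.72 km²

18.7 km²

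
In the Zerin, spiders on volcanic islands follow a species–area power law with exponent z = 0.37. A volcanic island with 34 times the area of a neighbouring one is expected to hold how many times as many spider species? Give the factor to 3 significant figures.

S₂/S₁ = (A₂/A₁)^z = 34^0.37
ln(S₂/S₁) = 0.37 × ln 34 = 0.37 × 3.5264 = 1.3048
S₂/S₁ = e^1.3048 ≈ 3.687

3.69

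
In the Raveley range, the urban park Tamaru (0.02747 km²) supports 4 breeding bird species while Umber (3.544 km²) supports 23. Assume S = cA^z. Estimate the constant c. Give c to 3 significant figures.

z = ln(S₂/S₁) / ln(A₂/A₁) = ln(23/4) / ln(3.544/0.02747) = 1.7492 / 4.8599 = 0.3599
c = S₁ / A₁^z = 4 / 0.02747^0.3599 = 4 / 0.2742 = 14.59

14.6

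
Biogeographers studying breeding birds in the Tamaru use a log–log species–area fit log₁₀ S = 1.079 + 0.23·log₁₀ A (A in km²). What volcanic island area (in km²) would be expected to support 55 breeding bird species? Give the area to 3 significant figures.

55 = 11.99 × A^0.23  ⇒  A^0.23 = 55/11.99 = 4.585
ln A = ln(4.585) / 0.23 = 1.5228 / 0.23 = 6.6211
A = e^6.6211 ≈ 750.7 km²

751 km²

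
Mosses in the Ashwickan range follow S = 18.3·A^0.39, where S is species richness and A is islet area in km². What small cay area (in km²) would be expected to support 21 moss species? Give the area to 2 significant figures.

1.4 km²

21 = 18.3 × A^0.39  ⇒  A^0.39 = 21/18.3 = 1.148
ln A = ln(1.148) / 0.39 = 0.1376 / 0.39 = 0.3529
A = e^0.3529 ≈ 1.423 km²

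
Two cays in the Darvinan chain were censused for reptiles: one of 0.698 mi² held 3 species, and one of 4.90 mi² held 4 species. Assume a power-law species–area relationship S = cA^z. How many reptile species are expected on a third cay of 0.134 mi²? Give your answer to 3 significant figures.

z = ln(4/3) / ln(4.9/0.698) = 0.2877 / 1.9488 = 0.1476
c = 3 / 0.698^0.1476 = 3 / 0.9483 = 3.164
S₃ = 3.164 × 0.134^0.1476 = 3.164 × 0.7433 ≈ 2.351

2.35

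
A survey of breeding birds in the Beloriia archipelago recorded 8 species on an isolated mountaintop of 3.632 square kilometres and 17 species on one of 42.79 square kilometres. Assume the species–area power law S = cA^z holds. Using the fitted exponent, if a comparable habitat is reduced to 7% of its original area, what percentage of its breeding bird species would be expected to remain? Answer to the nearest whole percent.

z = ln(17/8) / ln(42.79/3.632) = 0.7538 / 2.4665 = 0.3056
S_new/S_old = (A_new/A_old)^z = 0.07^0.3056 = exp(0.3056 × -2.6593) = 0.4437

44%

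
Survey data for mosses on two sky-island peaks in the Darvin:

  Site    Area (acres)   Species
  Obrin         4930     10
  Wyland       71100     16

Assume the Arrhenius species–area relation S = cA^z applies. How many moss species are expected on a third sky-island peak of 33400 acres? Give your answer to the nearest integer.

z = ln(16/10) / ln(71100/4930) = 0.4700 / 2.6687 = 0.1761
c = 10 / 4930^0.1761 = 10 / 4.471 = 2.237
S₃ = 2.237 × 33400^0.1761 = 2.237 × 6.262 ≈ 14.01

14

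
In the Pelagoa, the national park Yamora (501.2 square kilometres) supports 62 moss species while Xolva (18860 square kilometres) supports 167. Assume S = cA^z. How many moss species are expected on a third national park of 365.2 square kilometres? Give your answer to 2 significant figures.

57

z = ln(167/62) / ln(18860/501.2) = 0.9909 / 3.6278 = 0.2731
c = 62 / 501.2^0.2731 = 62 / 5.463 = 11.35
S₃ = 11.35 × 365.2^0.2731 = 11.35 × 5.011 ≈ 56.86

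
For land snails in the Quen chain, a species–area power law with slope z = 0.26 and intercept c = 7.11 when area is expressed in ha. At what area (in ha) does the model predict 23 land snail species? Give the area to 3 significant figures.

91.4 ha

23 = 7.11 × A^0.26  ⇒  A^0.26 = 23/7.11 = 3.235
ln A = ln(3.235) / 0.26 = 1.1740 / 0.26 = 4.5154
A = e^4.5154 ≈ 91.41 ha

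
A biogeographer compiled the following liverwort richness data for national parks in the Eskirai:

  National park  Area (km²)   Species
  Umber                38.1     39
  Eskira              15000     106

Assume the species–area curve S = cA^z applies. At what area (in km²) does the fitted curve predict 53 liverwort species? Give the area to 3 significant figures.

238 km²

z = ln(106/39) / ln(15000/38.1) = 0.9999 / 5.9756 = 0.1673
c = 39 / 38.1^0.1673 = 39 / 1.839 = 21.21
A = (53/21.21)^(1/0.1673) ⇒ ln A = ln(2.499)/0.1673 = 5.4733
A = e^5.4733 ≈ 238.3 km²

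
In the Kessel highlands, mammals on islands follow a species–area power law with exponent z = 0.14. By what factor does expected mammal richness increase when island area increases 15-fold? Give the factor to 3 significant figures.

S₂/S₁ = (A₂/A₁)^z = 15^0.14
ln(S₂/S₁) = 0.14 × ln 15 = 0.14 × 2.7081 = 0.3791
S₂/S₁ = e^0.3791 ≈ 1.461

1.46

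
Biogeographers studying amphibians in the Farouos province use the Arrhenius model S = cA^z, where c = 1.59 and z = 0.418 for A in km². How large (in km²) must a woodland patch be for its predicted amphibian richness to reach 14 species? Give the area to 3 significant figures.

182 km²

14 = 1.59 × A^0.418  ⇒  A^0.418 = 14/1.59 = 8.805
ln A = ln(8.805) / 0.418 = 2.1753 / 0.418 = 5.2041
A = e^5.2041 ≈ 182 km²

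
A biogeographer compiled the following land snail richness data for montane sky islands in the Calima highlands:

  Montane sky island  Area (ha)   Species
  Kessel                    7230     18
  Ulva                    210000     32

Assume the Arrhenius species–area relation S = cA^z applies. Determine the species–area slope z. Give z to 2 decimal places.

0.17

Taking logs: ln S = ln c + z ln A, so z = (ln S₂ − ln S₁)/(ln A₂ − ln A₁).
z = ln(32/18) / ln(210000/7230) = ln(1.778) / ln(29.05) = 0.5754 / 3.3689 = 0.1708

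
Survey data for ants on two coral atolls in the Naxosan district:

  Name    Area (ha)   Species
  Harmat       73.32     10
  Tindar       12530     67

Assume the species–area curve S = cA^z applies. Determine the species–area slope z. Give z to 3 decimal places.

Taking logs: ln S = ln c + z ln A, so z = (ln S₂ − ln S₁)/(ln A₂ − ln A₁).
z = ln(67/10) / ln(12530/73.32) = ln(6.7) / ln(170.9) = 1.9021 / 5.1410 = 0.3700

0.370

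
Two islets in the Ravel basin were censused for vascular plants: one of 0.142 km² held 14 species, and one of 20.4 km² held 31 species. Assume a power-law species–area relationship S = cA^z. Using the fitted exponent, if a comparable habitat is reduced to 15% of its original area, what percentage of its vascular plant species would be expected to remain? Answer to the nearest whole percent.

74%

z = ln(31/14) / ln(20.4/0.142) = 0.7949 / 4.9675 = 0.1600
S_new/S_old = (A_new/A_old)^z = 0.15^0.1600 = exp(0.1600 × -1.8971) = 0.7382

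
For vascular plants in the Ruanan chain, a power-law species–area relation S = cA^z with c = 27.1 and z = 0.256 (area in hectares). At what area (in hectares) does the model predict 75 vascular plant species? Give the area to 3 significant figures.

53.3 hectares

75 = 27.1 × A^0.256  ⇒  A^0.256 = 75/27.1 = 2.768
ln A = ln(2.768) / 0.256 = 1.0180 / 0.256 = 3.9764
A = e^3.9764 ≈ 53.32 hectares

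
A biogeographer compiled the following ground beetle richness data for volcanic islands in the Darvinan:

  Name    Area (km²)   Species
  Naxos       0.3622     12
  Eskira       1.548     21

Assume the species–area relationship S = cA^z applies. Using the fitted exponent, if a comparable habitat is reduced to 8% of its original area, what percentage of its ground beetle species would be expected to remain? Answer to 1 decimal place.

37.8%

z = ln(21/12) / ln(1.548/0.3622) = 0.5596 / 1.4525 = 0.3853
S_new/S_old = (A_new/A_old)^z = 0.08^0.3853 = exp(0.3853 × -2.5257) = 0.3779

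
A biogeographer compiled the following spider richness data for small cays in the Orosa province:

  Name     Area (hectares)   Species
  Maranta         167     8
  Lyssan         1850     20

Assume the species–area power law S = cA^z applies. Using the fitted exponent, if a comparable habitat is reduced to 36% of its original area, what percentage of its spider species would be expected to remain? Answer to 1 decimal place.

z = ln(20/8) / ln(1850/167) = 0.9163 / 2.4049 = 0.3810
S_new/S_old = (A_new/A_old)^z = 0.36^0.3810 = exp(0.3810 × -1.0217) = 0.6776

67.8%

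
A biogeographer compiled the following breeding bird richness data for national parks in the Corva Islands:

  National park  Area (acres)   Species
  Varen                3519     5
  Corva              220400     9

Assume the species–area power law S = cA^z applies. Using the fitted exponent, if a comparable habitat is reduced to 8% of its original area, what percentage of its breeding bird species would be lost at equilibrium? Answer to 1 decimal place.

z = ln(9/5) / ln(220400/3519) = 0.5878 / 4.1373 = 0.1421
S_new/S_old = (A_new/A_old)^z = 0.08^0.1421 = exp(0.1421 × -2.5257) = 0.6985
Fraction lost = 1 − 0.6985 = 0.3015

30.2%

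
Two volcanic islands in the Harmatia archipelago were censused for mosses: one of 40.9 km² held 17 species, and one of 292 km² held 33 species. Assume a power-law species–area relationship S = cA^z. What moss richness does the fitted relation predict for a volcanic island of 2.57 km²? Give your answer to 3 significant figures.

z = ln(33/17) / ln(292/40.9) = 0.6633 / 1.9656 = 0.3374
c = 17 / 40.9^0.3374 = 17 / 3.498 = 4.859
S₃ = 4.859 × 2.57^0.3374 = 4.859 × 1.375 ≈ 6.682

6.68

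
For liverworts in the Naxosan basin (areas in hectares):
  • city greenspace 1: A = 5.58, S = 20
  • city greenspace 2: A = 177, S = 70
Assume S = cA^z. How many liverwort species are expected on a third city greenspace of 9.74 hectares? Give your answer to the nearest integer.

z = ln(70/20) / ln(177/5.58) = 1.2528 / 3.4570 = 0.3624
c = 20 / 5.58^0.3624 = 20 / 1.865 = 10.73
S₃ = 10.73 × 9.74^0.3624 = 10.73 × 2.282 ≈ 24.47

24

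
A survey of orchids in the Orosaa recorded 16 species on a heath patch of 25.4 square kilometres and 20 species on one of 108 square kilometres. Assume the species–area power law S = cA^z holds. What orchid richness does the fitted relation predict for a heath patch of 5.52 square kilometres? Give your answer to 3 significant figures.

z = ln(20/16) / ln(108/25.4) = 0.2231 / 1.4474 = 0.1542
c = 16 / 25.4^0.1542 = 16 / 1.647 = 9.717
S₃ = 9.717 × 5.52^0.1542 = 9.717 × 1.301 ≈ 12.65

12.6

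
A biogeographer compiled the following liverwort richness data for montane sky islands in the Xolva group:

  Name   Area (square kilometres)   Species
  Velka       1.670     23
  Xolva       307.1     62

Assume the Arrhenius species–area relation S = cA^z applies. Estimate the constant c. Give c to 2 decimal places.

20.86

z = ln(S₂/S₁) / ln(A₂/A₁) = ln(62/23) / ln(307.1/1.67) = 0.9916 / 5.2143 = 0.1902
c = S₁ / A₁^z = 23 / 1.67^0.1902 = 23 / 1.102 = 20.86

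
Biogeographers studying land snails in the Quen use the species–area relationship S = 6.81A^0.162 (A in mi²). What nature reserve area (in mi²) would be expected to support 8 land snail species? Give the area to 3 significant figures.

8 = 6.81 × A^0.162  ⇒  A^0.162 = 8/6.81 = 1.175
ln A = ln(1.175) / 0.162 = 0.1610 / 0.162 = 0.9941
A = e^0.9941 ≈ 2.702 mi²

2.70 mi²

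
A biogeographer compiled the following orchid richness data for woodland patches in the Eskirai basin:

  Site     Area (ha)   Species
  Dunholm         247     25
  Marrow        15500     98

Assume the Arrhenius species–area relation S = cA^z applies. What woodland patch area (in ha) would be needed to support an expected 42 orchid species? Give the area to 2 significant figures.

z = ln(98/25) / ln(15500/247) = 1.3661 / 4.1392 = 0.3300
c = 25 / 247^0.3300 = 25 / 6.161 = 4.058
A = (42/4.058)^(1/0.3300) ⇒ ln A = ln(10.35)/0.3300 = 7.0813
A = e^7.0813 ≈ 1190 ha

1200 ha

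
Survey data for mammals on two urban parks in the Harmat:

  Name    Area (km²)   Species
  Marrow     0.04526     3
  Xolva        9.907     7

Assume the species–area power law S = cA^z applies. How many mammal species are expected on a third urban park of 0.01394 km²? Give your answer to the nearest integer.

z = ln(7/3) / ln(9.907/0.04526) = 0.8473 / 5.3886 = 0.1572
c = 3 / 0.04526^0.1572 = 3 / 0.6146 = 4.881
S₃ = 4.881 × 0.01394^0.1572 = 4.881 × 0.5107 ≈ 2.493

2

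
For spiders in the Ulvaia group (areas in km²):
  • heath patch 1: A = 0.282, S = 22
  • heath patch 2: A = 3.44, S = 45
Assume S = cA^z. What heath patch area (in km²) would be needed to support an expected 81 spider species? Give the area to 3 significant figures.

26.8 km²

z = ln(45/22) / ln(3.44/0.282) = 0.7156 / 2.5013 = 0.2861
c = 22 / 0.282^0.2861 = 22 / 0.6962 = 31.6
A = (81/31.6)^(1/0.2861) ⇒ ln A = ln(2.563)/0.2861 = 3.2900
A = e^3.2900 ≈ 26.84 km²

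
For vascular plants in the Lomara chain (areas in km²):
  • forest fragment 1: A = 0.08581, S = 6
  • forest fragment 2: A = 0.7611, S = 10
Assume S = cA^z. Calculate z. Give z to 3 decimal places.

0.234

Taking logs: ln S = ln c + z ln A, so z = (ln S₂ − ln S₁)/(ln A₂ − ln A₁).
z = ln(10/6) / ln(0.7611/0.08581) = ln(1.667) / ln(8.87) = 0.5108 / 2.1826 = 0.2340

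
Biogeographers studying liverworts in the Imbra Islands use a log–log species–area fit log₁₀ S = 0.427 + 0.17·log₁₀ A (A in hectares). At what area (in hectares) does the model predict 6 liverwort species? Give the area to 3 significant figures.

6 = 2.673 × A^0.17  ⇒  A^0.17 = 6/2.673 = 2.245
ln A = ln(2.245) / 0.17 = 0.8086 / 0.17 = 4.7562
A = e^4.7562 ≈ 116.3 hectares

116 hectares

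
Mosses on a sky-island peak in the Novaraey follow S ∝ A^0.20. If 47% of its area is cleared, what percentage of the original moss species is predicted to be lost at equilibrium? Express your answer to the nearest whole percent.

S_new/S_old = (A_new/A_old)^z = 0.53^0.2
= exp(0.2 × ln 0.53) = exp(0.2 × -0.6349) = exp(-0.1270) ≈ 0.8808
Fraction lost = 1 − 0.8808 = 0.1192

12%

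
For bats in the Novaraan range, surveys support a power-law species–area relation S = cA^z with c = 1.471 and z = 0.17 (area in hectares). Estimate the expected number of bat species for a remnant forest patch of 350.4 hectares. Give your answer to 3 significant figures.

3.98

S = 1.471 × 350.4^0.17
ln S = ln 1.471 + 0.17 × ln 350.4 = 0.3859 + 0.17 × 5.8591 = 1.3820
S = e^1.3820 ≈ 3.983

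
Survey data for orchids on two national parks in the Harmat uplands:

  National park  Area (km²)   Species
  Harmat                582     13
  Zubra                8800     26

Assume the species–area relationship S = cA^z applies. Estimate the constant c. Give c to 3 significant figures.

2.56

z = ln(S₂/S₁) / ln(A₂/A₁) = ln(26/13) / ln(8800/582) = 0.6931 / 2.7160 = 0.2552
c = S₁ / A₁^z = 13 / 582^0.2552 = 13 / 5.077 = 2.56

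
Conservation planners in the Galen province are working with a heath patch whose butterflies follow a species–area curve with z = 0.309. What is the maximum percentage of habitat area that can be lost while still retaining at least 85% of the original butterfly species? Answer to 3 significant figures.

Need (A_new/A_old)^0.309 = 0.85, so A_new/A_old = 0.85^(1/0.309) = 0.85^3.236
ln(A_new/A_old) = ln 0.85 / 0.309 = -0.1625 / 0.309 = -0.5260
A_new/A_old = e^-0.5260 ≈ 0.591
Fraction that can be lost = 1 − 0.591 = 0.409

40.9%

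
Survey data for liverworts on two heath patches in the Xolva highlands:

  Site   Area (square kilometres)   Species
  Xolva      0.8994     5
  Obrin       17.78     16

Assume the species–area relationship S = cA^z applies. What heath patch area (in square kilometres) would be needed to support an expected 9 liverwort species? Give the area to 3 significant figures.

4.06 square kilometres

z = ln(16/5) / ln(17.78/0.8994) = 1.1632 / 2.9841 = 0.3898
c = 5 / 0.8994^0.3898 = 5 / 0.9595 = 5.211
A = (9/5.211)^(1/0.3898) ⇒ ln A = ln(1.727)/0.3898 = 1.4020
A = e^1.4020 ≈ 4.063 square kilometres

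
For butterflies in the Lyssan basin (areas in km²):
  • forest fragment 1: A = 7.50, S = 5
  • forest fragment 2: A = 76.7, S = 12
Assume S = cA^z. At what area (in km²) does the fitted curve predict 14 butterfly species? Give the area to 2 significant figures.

120 km²

z = ln(12/5) / ln(76.7/7.5) = 0.8755 / 2.3250 = 0.3765
c = 5 / 7.5^0.3765 = 5 / 2.136 = 2.341
A = (14/2.341)^(1/0.3765) ⇒ ln A = ln(5.979)/0.3765 = 4.7493
A = e^4.7493 ≈ 115.5 km²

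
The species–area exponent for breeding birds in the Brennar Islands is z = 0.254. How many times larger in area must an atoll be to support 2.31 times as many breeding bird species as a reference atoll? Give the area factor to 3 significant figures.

(A₂/A₁)^0.254 = 2.31, so A₂/A₁ = 2.31^(1/0.254) = 2.31^3.937
ln(A₂/A₁) = ln 2.31 / 0.254 = 0.8372 / 0.254 = 3.2963
A₂/A₁ = e^3.2963 ≈ 27.01

27.0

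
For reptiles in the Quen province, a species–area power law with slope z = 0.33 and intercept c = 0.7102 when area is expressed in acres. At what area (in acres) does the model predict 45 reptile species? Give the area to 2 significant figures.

45 = 0.7102 × A^0.33  ⇒  A^0.33 = 45/0.7102 = 63.36
ln A = ln(63.36) / 0.33 = 4.1489 / 0.33 = 12.5723
A = e^12.5723 ≈ 288467 acres

290000 acres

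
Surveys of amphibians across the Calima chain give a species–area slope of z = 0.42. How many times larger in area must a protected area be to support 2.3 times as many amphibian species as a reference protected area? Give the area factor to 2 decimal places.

7.27

(A₂/A₁)^0.42 = 2.3, so A₂/A₁ = 2.3^(1/0.42) = 2.3^2.381
ln(A₂/A₁) = ln 2.3 / 0.42 = 0.8329 / 0.42 = 1.9831
A₂/A₁ = e^1.9831 ≈ 7.265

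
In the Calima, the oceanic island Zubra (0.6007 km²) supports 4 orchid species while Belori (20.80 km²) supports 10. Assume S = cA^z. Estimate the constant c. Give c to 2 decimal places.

z = ln(S₂/S₁) / ln(A₂/A₁) = ln(10/4) / ln(20.8/0.6007) = 0.9163 / 3.5446 = 0.2585
c = S₁ / A₁^z = 4 / 0.6007^0.2585 = 4 / 0.8766 = 4.563

4.56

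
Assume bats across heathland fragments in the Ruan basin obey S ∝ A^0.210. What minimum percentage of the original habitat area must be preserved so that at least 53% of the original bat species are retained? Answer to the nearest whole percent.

Need (A_new/A_old)^0.21 = 0.53, so A_new/A_old = 0.53^(1/0.21) = 0.53^4.762
ln(A_new/A_old) = ln 0.53 / 0.21 = -0.6349 / 0.21 = -3.0232
A_new/A_old = e^-3.0232 ≈ 0.04864

5%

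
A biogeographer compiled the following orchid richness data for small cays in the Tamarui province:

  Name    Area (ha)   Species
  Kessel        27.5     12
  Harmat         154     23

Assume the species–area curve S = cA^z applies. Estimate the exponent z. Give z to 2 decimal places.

0.38

Taking logs: ln S = ln c + z ln A, so z = (ln S₂ − ln S₁)/(ln A₂ − ln A₁).
z = ln(23/12) / ln(154/27.5) = ln(1.917) / ln(5.6) = 0.6506 / 1.7228 = 0.3776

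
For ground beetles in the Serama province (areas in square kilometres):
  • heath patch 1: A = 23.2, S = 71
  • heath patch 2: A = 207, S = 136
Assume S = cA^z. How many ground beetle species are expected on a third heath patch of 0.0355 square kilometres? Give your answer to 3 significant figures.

z = ln(136/71) / ln(207/23.2) = 0.6500 / 2.1886 = 0.2970
c = 71 / 23.2^0.2970 = 71 / 2.544 = 27.91
S₃ = 27.91 × 0.0355^0.2970 = 27.91 × 0.3711 ≈ 10.36

10.4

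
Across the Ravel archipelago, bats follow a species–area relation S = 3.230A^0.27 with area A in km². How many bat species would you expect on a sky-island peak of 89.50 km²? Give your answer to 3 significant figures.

S = 3.23 × 89.5^0.27 = 3.23 × 3.365 ≈ 10.87

10.9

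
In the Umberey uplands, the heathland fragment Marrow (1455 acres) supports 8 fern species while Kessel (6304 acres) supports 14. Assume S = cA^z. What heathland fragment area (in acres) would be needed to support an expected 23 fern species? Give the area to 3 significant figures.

23100 acres

z = ln(14/8) / ln(6304/1455) = 0.5596 / 1.4662 = 0.3817
c = 8 / 1455^0.3817 = 8 / 16.11 = 0.4965
A = (23/0.4965)^(1/0.3817) ⇒ ln A = ln(46.33)/0.3817 = 10.0496
A = e^10.0496 ≈ 23146 acres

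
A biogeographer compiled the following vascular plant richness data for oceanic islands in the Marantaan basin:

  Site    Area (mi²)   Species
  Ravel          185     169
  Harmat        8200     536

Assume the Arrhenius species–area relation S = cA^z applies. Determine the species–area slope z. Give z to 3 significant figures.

Taking logs: ln S = ln c + z ln A, so z = (ln S₂ − ln S₁)/(ln A₂ − ln A₁).
z = ln(536/169) / ln(8200/185) = ln(3.172) / ln(44.32) = 1.1542 / 3.7915 = 0.3044

0.304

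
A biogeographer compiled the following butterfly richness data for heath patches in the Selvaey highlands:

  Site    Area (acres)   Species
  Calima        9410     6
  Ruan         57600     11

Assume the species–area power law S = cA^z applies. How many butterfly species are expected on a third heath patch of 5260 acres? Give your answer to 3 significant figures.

4.94

z = ln(11/6) / ln(57600/9410) = 0.6061 / 1.8117 = 0.3346
c = 6 / 9410^0.3346 = 6 / 21.35 = 0.281
S₃ = 0.281 × 5260^0.3346 = 0.281 × 17.57 ≈ 4.939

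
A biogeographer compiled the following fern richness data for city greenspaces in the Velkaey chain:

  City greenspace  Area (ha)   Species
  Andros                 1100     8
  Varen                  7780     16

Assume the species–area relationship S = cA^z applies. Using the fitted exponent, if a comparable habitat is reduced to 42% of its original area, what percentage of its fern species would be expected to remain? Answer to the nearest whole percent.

74%

z = ln(16/8) / ln(7780/1100) = 0.6931 / 1.9562 = 0.3543
S_new/S_old = (A_new/A_old)^z = 0.42^0.3543 = exp(0.3543 × -0.8675) = 0.7354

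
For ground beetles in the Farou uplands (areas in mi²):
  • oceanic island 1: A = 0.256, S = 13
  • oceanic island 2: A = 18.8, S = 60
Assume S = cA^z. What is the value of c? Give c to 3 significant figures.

z = ln(S₂/S₁) / ln(A₂/A₁) = ln(60/13) / ln(18.8/0.256) = 1.5294 / 4.2964 = 0.3560
c = S₁ / A₁^z = 13 / 0.256^0.3560 = 13 / 0.6157 = 21.12

21.1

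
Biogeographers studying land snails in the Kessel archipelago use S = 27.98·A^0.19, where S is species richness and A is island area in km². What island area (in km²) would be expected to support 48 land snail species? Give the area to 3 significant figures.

48 = 27.98 × A^0.19  ⇒  A^0.19 = 48/27.98 = 1.716
ln A = ln(1.716) / 0.19 = 0.5397 / 0.19 = 2.8406
A = e^2.8406 ≈ 17.13 km²

17.1 km²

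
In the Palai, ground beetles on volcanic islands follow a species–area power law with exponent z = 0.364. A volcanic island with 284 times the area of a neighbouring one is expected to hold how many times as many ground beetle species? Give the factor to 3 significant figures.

S₂/S₁ = (A₂/A₁)^z = 284^0.364
ln(S₂/S₁) = 0.364 × ln 284 = 0.364 × 5.6490 = 2.0562
S₂/S₁ = e^2.0562 ≈ 7.816

7.82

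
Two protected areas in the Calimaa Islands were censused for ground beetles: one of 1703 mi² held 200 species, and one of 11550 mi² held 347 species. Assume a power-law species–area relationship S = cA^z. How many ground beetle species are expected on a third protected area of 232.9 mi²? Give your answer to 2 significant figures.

110

z = ln(347/200) / ln(11550/1703) = 0.5510 / 1.9143 = 0.2878
c = 200 / 1703^0.2878 = 200 / 8.513 = 23.49
S₃ = 23.49 × 232.9^0.2878 = 23.49 × 4.801 ≈ 112.8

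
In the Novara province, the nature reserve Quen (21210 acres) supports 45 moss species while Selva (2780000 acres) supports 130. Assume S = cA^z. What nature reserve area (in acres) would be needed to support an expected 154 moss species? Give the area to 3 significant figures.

6060000 acres

z = ln(130/45) / ln(2780000/21210) = 1.0609 / 4.8757 = 0.2176
c = 45 / 21210^0.2176 = 45 / 8.737 = 5.15
A = (154/5.15)^(1/0.2176) ⇒ ln A = ln(29.9)/0.2176 = 15.6166
A = e^15.6166 ≈ 6056253 acres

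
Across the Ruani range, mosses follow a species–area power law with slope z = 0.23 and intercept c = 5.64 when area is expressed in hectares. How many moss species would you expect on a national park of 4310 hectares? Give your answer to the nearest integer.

S = 5.64 × 4310^0.23
ln S = ln 5.64 + 0.23 × ln 4310 = 1.7299 + 0.23 × 8.3687 = 3.6547
S = e^3.6547 ≈ 38.66

39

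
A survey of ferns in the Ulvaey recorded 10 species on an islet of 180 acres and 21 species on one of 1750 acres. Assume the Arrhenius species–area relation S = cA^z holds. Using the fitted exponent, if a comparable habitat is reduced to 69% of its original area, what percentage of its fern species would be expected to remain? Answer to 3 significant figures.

z = ln(21/10) / ln(1750/180) = 0.7419 / 2.2744 = 0.3262
S_new/S_old = (A_new/A_old)^z = 0.69^0.3262 = exp(0.3262 × -0.3711) = 0.886

88.6%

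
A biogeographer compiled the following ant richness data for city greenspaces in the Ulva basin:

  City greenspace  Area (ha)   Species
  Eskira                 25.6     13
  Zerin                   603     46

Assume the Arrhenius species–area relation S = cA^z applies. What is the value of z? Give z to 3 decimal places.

0.400

Taking logs: ln S = ln c + z ln A, so z = (ln S₂ − ln S₁)/(ln A₂ − ln A₁).
z = ln(46/13) / ln(603/25.6) = ln(3.538) / ln(23.55) = 1.2637 / 3.1593 = 0.4000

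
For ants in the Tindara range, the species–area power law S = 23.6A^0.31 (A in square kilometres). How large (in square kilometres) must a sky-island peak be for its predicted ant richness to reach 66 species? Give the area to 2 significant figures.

66 = 23.6 × A^0.31  ⇒  A^0.31 = 66/23.6 = 2.797
ln A = ln(2.797) / 0.31 = 1.0284 / 0.31 = 3.3174
A = e^3.3174 ≈ 27.59 square kilometres

28 square kilometres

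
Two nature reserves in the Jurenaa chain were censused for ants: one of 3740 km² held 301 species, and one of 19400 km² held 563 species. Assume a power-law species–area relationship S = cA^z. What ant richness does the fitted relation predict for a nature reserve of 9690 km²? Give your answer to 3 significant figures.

432

z = ln(563/301) / ln(19400/3740) = 0.6262 / 1.6462 = 0.3804
c = 301 / 3740^0.3804 = 301 / 22.86 = 13.17
S₃ = 13.17 × 9690^0.3804 = 13.17 × 32.83 ≈ 432.3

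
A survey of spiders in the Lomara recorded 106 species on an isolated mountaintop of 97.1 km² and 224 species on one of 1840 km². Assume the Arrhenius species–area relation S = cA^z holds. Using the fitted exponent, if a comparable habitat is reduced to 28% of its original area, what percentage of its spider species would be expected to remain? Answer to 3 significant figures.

72.3%

z = ln(224/106) / ln(1840/97.1) = 0.7482 / 2.9418 = 0.2543
S_new/S_old = (A_new/A_old)^z = 0.28^0.2543 = exp(0.2543 × -1.2730) = 0.7234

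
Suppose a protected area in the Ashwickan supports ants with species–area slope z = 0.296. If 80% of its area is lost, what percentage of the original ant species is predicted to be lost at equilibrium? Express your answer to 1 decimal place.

37.9%

S_new/S_old = (A_new/A_old)^z = 0.2^0.296
= exp(0.296 × ln 0.2) = exp(0.296 × -1.6094) = exp(-0.4764) ≈ 0.621
Fraction lost = 1 − 0.621 = 0.379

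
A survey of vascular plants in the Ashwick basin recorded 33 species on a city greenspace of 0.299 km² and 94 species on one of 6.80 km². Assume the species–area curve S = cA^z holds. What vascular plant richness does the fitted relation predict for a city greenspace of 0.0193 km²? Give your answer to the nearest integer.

13

z = ln(94/33) / ln(6.8/0.299) = 1.0468 / 3.1242 = 0.3351
c = 33 / 0.299^0.3351 = 33 / 0.6673 = 49.45
S₃ = 49.45 × 0.0193^0.3351 = 49.45 × 0.2664 ≈ 13.18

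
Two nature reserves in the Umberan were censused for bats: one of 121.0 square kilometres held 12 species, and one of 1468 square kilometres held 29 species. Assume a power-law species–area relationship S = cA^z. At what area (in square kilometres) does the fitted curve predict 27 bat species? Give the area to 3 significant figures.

1200 square kilometres

z = ln(29/12) / ln(1468/121) = 0.8824 / 2.4959 = 0.3535
c = 12 / 121^0.3535 = 12 / 5.449 = 2.202
A = (27/2.202)^(1/0.3535) ⇒ ln A = ln(12.26)/0.3535 = 7.0895
A = e^7.0895 ≈ 1199 square kilometres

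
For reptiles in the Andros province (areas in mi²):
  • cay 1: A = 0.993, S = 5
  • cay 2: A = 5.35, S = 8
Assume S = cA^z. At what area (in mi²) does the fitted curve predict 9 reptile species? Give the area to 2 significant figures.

8.2 mi²

z = ln(8/5) / ln(5.35/0.993) = 0.4700 / 1.6841 = 0.2791
c = 5 / 0.993^0.2791 = 5 / 0.998 = 5.01
A = (9/5.01)^(1/0.2791) ⇒ ln A = ln(1.796)/0.2791 = 2.0991
A = e^2.0991 ≈ 8.159 mi²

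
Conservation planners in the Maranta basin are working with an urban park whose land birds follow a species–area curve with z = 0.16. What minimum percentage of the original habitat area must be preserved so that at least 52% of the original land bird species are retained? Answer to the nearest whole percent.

Need (A_new/A_old)^0.16 = 0.52, so A_new/A_old = 0.52^(1/0.16) = 0.52^6.25
ln(A_new/A_old) = ln 0.52 / 0.16 = -0.6539 / 0.16 = -4.0870
A_new/A_old = e^-4.0870 ≈ 0.01679

2%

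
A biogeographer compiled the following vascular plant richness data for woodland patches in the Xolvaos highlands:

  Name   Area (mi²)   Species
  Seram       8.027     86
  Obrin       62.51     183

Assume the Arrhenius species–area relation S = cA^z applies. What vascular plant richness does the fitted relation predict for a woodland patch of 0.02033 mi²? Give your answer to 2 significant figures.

9.5

z = ln(183/86) / ln(62.51/8.027) = 0.7551 / 2.0525 = 0.3679
c = 86 / 8.027^0.3679 = 86 / 2.152 = 39.97
S₃ = 39.97 × 0.02033^0.3679 = 39.97 × 0.2385 ≈ 9.534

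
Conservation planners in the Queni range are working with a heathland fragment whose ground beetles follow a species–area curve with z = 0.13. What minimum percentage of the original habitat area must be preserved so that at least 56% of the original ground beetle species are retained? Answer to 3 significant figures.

1.16%

Need (A_new/A_old)^0.13 = 0.56, so A_new/A_old = 0.56^(1/0.13) = 0.56^7.692
ln(A_new/A_old) = ln 0.56 / 0.13 = -0.5798 / 0.13 = -4.4601
A_new/A_old = e^-4.4601 ≈ 0.01156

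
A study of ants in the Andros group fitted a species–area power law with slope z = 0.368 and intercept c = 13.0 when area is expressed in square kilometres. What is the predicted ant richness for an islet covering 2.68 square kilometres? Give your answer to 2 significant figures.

19

S = 13 × 2.68^0.368 = 13 × 1.437 ≈ 18.69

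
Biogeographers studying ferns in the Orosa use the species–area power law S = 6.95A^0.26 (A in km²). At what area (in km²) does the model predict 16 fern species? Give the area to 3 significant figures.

24.7 km²

16 = 6.95 × A^0.26  ⇒  A^0.26 = 16/6.95 = 2.302
ln A = ln(2.302) / 0.26 = 0.8338 / 0.26 = 3.2071
A = e^3.2071 ≈ 24.71 km²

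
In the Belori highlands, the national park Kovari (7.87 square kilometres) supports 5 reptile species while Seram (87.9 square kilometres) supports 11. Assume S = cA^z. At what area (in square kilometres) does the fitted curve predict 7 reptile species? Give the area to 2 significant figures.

22 square kilometres

z = ln(11/5) / ln(87.9/7.87) = 0.7885 / 2.4131 = 0.3267
c = 5 / 7.87^0.3267 = 5 / 1.962 = 2.548
A = (7/2.548)^(1/0.3267) ⇒ ln A = ln(2.747)/0.3267 = 3.0929
A = e^3.0929 ≈ 22.04 square kilometres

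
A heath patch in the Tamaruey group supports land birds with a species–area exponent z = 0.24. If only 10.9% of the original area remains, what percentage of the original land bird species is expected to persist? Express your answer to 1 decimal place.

58.7%

S_new/S_old = (A_new/A_old)^z = 0.109^0.24
= exp(0.24 × ln 0.109) = exp(0.24 × -2.2164) = exp(-0.5319) ≈ 0.5875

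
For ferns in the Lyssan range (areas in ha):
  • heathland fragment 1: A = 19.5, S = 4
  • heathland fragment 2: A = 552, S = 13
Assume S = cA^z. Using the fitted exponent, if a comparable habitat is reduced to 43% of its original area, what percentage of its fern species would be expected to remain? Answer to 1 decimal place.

74.3%

z = ln(13/4) / ln(552/19.5) = 1.1787 / 3.3431 = 0.3526
S_new/S_old = (A_new/A_old)^z = 0.43^0.3526 = exp(0.3526 × -0.8440) = 0.7426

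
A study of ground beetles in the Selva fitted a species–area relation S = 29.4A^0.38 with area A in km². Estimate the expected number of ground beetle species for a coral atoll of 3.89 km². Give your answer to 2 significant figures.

49

S = 29.4 × 3.89^0.38 = 29.4 × 1.676 ≈ 49.26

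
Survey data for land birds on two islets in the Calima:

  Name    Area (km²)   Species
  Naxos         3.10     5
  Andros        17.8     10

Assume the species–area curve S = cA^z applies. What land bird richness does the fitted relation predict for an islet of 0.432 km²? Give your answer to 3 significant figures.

2.29

z = ln(10/5) / ln(17.8/3.1) = 0.6931 / 1.7478 = 0.3966
c = 5 / 3.1^0.3966 = 5 / 1.566 = 3.192
S₃ = 3.192 × 0.432^0.3966 = 3.192 × 0.7169 ≈ 2.288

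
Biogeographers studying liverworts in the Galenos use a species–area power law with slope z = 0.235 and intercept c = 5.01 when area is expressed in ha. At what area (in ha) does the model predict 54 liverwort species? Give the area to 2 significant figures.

54 = 5.01 × A^0.235  ⇒  A^0.235 = 54/5.01 = 10.78
ln A = ln(10.78) / 0.235 = 2.3775 / 0.235 = 10.1172
A = e^10.1172 ≈ 24766 ha

25000 ha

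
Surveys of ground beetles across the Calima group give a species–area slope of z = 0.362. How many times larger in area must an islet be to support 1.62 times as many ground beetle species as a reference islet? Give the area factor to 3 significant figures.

(A₂/A₁)^0.362 = 1.62, so A₂/A₁ = 1.62^(1/0.362) = 1.62^2.762
ln(A₂/A₁) = ln 1.62 / 0.362 = 0.4824 / 0.362 = 1.3327
A₂/A₁ = e^1.3327 ≈ 3.791

3.79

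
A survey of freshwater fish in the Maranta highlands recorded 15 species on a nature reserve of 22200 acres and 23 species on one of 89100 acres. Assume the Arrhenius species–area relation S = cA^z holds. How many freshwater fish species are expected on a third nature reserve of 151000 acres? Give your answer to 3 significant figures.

z = ln(23/15) / ln(89100/22200) = 0.4274 / 1.3897 = 0.3076
c = 15 / 22200^0.3076 = 15 / 21.72 = 0.6906
S₃ = 0.6906 × 151000^0.3076 = 0.6906 × 39.17 ≈ 27.05

27.1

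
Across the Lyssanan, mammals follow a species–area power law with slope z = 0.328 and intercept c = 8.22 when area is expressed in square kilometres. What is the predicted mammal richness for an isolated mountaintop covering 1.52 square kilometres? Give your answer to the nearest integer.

9

S = 8.22 × 1.52^0.328
ln S = ln 8.22 + 0.328 × ln 1.52 = 2.1066 + 0.328 × 0.4187 = 2.2439
S = e^2.2439 ≈ 9.43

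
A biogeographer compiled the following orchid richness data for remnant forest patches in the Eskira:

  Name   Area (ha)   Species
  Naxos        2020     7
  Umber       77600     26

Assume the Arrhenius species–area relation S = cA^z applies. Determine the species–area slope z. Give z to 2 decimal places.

Taking logs: ln S = ln c + z ln A, so z = (ln S₂ − ln S₁)/(ln A₂ − ln A₁).
z = ln(26/7) / ln(77600/2020) = ln(3.714) / ln(38.42) = 1.3122 / 3.6485 = 0.3597

0.36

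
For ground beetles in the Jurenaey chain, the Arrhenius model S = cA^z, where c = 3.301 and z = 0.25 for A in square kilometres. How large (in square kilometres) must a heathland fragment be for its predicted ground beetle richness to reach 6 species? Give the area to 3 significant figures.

10.9 square kilometres

6 = 3.301 × A^0.25  ⇒  A^0.25 = 6/3.301 = 1.818
ln A = ln(1.818) / 0.25 = 0.5975 / 0.25 = 2.3901
A = e^2.3901 ≈ 10.91 square kilometres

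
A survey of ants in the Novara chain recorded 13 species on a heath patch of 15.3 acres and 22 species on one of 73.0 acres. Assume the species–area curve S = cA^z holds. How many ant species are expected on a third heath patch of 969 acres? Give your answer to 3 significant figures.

z = ln(22/13) / ln(73/15.3) = 0.5261 / 1.5626 = 0.3367
c = 13 / 15.3^0.3367 = 13 / 2.505 = 5.189
S₃ = 5.189 × 969^0.3367 = 5.189 × 10.13 ≈ 52.54

52.5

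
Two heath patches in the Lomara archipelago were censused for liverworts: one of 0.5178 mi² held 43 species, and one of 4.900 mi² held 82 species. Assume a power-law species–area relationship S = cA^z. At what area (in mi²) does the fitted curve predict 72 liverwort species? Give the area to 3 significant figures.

z = ln(82/43) / ln(4.9/0.5178) = 0.6455 / 2.2474 = 0.2872
c = 43 / 0.5178^0.2872 = 43 / 0.8277 = 51.95
A = (72/51.95)^(1/0.2872) ⇒ ln A = ln(1.386)/0.2872 = 1.1364
A = e^1.1364 ≈ 3.116 mi²

3.12 mi²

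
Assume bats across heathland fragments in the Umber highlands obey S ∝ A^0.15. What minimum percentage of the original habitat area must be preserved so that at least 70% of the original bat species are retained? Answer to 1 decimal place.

9.3%

Need (A_new/A_old)^0.15 = 0.7, so A_new/A_old = 0.7^(1/0.15) = 0.7^6.667
ln(A_new/A_old) = ln 0.7 / 0.15 = -0.3567 / 0.15 = -2.3778
A_new/A_old = e^-2.3778 ≈ 0.09275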